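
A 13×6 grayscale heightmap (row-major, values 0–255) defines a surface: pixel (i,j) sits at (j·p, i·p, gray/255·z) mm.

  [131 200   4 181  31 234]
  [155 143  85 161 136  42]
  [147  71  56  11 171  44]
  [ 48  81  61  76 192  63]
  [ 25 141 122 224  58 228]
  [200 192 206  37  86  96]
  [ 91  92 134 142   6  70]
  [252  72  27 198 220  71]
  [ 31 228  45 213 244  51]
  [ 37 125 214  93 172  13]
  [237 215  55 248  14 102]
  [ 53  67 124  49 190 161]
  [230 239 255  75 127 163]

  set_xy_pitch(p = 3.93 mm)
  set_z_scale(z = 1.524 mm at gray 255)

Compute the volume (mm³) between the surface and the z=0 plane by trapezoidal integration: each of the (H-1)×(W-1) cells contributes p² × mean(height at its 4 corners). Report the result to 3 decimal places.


height_mm = gray/255 × 1.524; cell vol = 3.93² × mean(4 corners)
unit = 3.93² × 1.524 / (4×255) = 0.0230765 mm³ per gray-sum
row 0: Σ corner-gray over 5 cells = 2444  → 56.3990
row 1: Σ corner-gray over 5 cells = 2056  → 47.4453
row 2: Σ corner-gray over 5 cells = 1740  → 40.1531
row 3: Σ corner-gray over 5 cells = 2274  → 52.4760
row 4: Σ corner-gray over 5 cells = 2681  → 61.8681
row 5: Σ corner-gray over 5 cells = 2247  → 51.8529
row 6: Σ corner-gray over 5 cells = 2266  → 52.2913
row 7: Σ corner-gray over 5 cells = 2899  → 66.8988
row 8: Σ corner-gray over 5 cells = 2800  → 64.6142
row 9: Σ corner-gray over 5 cells = 2661  → 61.4066
row 10: Σ corner-gray over 5 cells = 2477  → 57.1605
row 11: Σ corner-gray over 5 cells = 2859  → 65.9757
Σ rows: total corner-gray = 29404  → 678.5413 mm³

678.541


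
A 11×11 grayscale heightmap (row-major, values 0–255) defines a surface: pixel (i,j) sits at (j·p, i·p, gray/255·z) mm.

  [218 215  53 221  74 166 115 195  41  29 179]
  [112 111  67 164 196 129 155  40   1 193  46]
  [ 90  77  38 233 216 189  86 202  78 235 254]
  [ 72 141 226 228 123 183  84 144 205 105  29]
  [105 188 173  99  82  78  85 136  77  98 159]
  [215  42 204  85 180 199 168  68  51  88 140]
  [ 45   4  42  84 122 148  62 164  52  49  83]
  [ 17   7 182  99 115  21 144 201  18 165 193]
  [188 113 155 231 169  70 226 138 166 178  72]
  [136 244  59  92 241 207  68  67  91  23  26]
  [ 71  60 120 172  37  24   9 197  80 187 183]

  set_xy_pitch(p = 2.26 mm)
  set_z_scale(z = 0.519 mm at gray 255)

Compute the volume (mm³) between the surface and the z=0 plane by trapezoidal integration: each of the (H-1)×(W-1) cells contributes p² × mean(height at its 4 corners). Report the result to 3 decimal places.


height_mm = gray/255 × 0.519; cell vol = 2.26² × mean(4 corners)
unit = 2.26² × 0.519 / (4×255) = 0.00259887 mm³ per gray-sum
row 0: Σ corner-gray over 10 cells = 4885  → 12.6955
row 1: Σ corner-gray over 10 cells = 5322  → 13.8312
row 2: Σ corner-gray over 10 cells = 6031  → 15.6738
row 3: Σ corner-gray over 10 cells = 5275  → 13.7090
row 4: Σ corner-gray over 10 cells = 4821  → 12.5291
row 5: Σ corner-gray over 10 cells = 4107  → 10.6735
row 6: Σ corner-gray over 10 cells = 3696  → 9.6054
row 7: Σ corner-gray over 10 cells = 5266  → 13.6856
row 8: Σ corner-gray over 10 cells = 5498  → 14.2886
row 9: Σ corner-gray over 10 cells = 4372  → 11.3622
Σ rows: total corner-gray = 49273  → 128.0540 mm³

128.054


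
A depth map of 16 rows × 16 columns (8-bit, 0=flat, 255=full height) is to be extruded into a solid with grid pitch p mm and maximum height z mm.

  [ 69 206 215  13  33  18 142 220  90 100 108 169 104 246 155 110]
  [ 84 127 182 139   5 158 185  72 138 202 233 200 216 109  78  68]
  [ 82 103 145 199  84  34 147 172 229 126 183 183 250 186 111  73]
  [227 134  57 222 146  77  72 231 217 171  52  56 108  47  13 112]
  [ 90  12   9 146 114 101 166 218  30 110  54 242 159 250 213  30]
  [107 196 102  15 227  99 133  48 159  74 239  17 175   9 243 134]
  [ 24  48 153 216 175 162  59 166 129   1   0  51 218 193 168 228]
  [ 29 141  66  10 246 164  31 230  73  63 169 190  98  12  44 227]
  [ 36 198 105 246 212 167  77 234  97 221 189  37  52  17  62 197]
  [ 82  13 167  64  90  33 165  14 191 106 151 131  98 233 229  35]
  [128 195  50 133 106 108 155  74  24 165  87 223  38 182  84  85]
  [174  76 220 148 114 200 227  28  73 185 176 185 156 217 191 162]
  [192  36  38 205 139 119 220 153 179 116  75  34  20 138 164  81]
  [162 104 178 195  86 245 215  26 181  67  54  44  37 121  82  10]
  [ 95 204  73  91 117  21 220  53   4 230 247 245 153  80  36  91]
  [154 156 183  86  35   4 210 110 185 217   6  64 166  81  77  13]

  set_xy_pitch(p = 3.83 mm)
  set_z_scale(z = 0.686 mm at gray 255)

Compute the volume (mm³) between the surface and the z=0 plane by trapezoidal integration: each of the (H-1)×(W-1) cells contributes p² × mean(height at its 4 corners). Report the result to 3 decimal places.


1121.023

height_mm = gray/255 × 0.686; cell vol = 3.83² × mean(4 corners)
unit = 3.83² × 0.686 / (4×255) = 0.00986555 mm³ per gray-sum
row 0: Σ corner-gray over 15 cells = 8057  → 79.4868
row 1: Σ corner-gray over 15 cells = 8699  → 85.8205
row 2: Σ corner-gray over 15 cells = 8004  → 78.9639
row 3: Σ corner-gray over 15 cells = 7313  → 72.1468
row 4: Σ corner-gray over 15 cells = 7481  → 73.8042
row 5: Σ corner-gray over 15 cells = 7443  → 73.4293
row 6: Σ corner-gray over 15 cells = 7060  → 69.6508
row 7: Σ corner-gray over 15 cells = 7391  → 72.9163
row 8: Σ corner-gray over 15 cells = 7548  → 74.4652
row 9: Σ corner-gray over 15 cells = 6948  → 68.5459
row 10: Σ corner-gray over 15 cells = 8189  → 80.7890
row 11: Σ corner-gray over 15 cells = 8273  → 81.6177
row 12: Σ corner-gray over 15 cells = 6987  → 68.9306
row 13: Σ corner-gray over 15 cells = 7176  → 70.7952
row 14: Σ corner-gray over 15 cells = 7061  → 69.6607
Σ rows: total corner-gray = 113630  → 1121.0229 mm³


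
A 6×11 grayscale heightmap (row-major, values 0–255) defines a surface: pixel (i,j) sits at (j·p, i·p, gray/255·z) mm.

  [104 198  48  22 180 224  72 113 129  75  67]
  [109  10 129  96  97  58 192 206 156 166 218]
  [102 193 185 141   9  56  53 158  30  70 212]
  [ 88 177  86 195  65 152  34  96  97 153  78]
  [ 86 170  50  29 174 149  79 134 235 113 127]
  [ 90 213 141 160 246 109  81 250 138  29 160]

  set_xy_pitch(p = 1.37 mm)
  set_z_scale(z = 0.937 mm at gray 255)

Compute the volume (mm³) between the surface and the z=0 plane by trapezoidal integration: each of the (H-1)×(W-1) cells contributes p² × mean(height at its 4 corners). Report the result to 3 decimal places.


height_mm = gray/255 × 0.937; cell vol = 1.37² × mean(4 corners)
unit = 1.37² × 0.937 / (4×255) = 0.00172417 mm³ per gray-sum
row 0: Σ corner-gray over 10 cells = 4840  → 8.3450
row 1: Σ corner-gray over 10 cells = 4651  → 8.0191
row 2: Σ corner-gray over 10 cells = 4380  → 7.5519
row 3: Σ corner-gray over 10 cells = 4755  → 8.1984
row 4: Σ corner-gray over 10 cells = 5463  → 9.4192
Σ rows: total corner-gray = 24089  → 41.5336 mm³

41.534


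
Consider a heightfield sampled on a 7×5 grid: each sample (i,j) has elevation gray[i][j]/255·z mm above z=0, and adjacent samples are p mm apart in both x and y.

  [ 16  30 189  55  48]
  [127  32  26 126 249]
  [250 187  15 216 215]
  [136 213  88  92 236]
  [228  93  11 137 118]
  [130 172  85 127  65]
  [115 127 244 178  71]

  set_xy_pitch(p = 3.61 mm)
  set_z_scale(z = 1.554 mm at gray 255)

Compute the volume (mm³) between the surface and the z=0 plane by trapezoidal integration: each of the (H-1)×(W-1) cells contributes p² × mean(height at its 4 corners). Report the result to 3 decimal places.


height_mm = gray/255 × 1.554; cell vol = 3.61² × mean(4 corners)
unit = 3.61² × 1.554 / (4×255) = 0.0198548 mm³ per gray-sum
row 0: Σ corner-gray over 4 cells = 1356  → 26.9231
row 1: Σ corner-gray over 4 cells = 2045  → 40.6030
row 2: Σ corner-gray over 4 cells = 2459  → 48.8229
row 3: Σ corner-gray over 4 cells = 1986  → 39.4316
row 4: Σ corner-gray over 4 cells = 1791  → 35.5599
row 5: Σ corner-gray over 4 cells = 2247  → 44.6137
Σ rows: total corner-gray = 11884  → 235.9543 mm³

235.954


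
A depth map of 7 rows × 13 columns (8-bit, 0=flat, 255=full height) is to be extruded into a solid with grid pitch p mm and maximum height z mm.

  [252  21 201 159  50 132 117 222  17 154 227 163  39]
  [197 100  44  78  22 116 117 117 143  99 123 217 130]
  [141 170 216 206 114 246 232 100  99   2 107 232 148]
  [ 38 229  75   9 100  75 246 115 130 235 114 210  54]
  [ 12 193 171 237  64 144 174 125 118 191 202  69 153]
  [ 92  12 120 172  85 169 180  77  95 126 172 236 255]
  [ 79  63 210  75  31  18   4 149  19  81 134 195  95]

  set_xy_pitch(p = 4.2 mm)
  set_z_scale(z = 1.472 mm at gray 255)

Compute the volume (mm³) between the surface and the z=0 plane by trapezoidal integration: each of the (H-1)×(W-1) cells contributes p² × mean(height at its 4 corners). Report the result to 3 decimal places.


height_mm = gray/255 × 1.472; cell vol = 4.2² × mean(4 corners)
unit = 4.2² × 1.472 / (4×255) = 0.0254569 mm³ per gray-sum
row 0: Σ corner-gray over 12 cells = 5896  → 150.0941
row 1: Σ corner-gray over 12 cells = 6416  → 163.3317
row 2: Σ corner-gray over 12 cells = 6905  → 175.7802
row 3: Σ corner-gray over 12 cells = 6709  → 170.7906
row 4: Σ corner-gray over 12 cells = 6776  → 172.4962
row 5: Σ corner-gray over 12 cells = 5367  → 136.6274
Σ rows: total corner-gray = 38069  → 969.1203 mm³

969.120


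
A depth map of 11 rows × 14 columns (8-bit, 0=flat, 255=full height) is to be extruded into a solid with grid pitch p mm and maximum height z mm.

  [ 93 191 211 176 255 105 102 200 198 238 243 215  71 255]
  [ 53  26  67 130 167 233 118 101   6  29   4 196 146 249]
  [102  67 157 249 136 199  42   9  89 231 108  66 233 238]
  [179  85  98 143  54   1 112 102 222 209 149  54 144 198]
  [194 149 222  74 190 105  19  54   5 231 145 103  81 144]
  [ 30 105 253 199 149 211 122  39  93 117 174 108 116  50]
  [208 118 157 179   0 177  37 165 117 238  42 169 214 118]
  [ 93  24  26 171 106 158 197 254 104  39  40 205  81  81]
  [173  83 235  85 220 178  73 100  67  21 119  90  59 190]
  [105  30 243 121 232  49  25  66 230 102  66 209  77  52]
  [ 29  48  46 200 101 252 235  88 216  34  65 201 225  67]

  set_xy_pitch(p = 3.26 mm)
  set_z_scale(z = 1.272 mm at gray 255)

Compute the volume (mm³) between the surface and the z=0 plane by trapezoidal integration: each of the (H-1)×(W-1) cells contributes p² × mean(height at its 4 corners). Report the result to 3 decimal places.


866.311

height_mm = gray/255 × 1.272; cell vol = 3.26² × mean(4 corners)
unit = 3.26² × 1.272 / (4×255) = 0.0132532 mm³ per gray-sum
row 0: Σ corner-gray over 13 cells = 7506  → 99.4788
row 1: Σ corner-gray over 13 cells = 6260  → 82.9653
row 2: Σ corner-gray over 13 cells = 6635  → 87.9353
row 3: Σ corner-gray over 13 cells = 6217  → 82.3954
row 4: Σ corner-gray over 13 cells = 6546  → 86.7557
row 5: Σ corner-gray over 13 cells = 7004  → 92.8257
row 6: Σ corner-gray over 13 cells = 6536  → 86.6232
row 7: Σ corner-gray over 13 cells = 6007  → 79.6122
row 8: Σ corner-gray over 13 cells = 6080  → 80.5797
row 9: Σ corner-gray over 13 cells = 6575  → 87.1401
Σ rows: total corner-gray = 65366  → 866.3114 mm³


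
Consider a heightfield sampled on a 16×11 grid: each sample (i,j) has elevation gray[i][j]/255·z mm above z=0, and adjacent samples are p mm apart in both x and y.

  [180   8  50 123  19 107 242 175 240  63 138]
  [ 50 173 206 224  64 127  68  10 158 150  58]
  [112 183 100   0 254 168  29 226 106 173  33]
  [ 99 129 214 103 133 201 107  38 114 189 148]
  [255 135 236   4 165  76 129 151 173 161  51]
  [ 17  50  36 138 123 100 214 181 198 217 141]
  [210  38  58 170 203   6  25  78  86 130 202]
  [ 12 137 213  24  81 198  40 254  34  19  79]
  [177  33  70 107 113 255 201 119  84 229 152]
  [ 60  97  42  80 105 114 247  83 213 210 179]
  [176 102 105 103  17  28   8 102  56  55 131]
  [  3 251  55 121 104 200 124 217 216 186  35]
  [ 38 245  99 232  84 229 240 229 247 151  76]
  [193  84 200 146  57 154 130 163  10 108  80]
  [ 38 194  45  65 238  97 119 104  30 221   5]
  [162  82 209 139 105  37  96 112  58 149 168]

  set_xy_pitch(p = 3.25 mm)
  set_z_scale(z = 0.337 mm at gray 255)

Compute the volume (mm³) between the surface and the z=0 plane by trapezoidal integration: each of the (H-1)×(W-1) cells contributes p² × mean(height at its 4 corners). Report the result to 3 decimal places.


263.477

height_mm = gray/255 × 0.337; cell vol = 3.25² × mean(4 corners)
unit = 3.25² × 0.337 / (4×255) = 0.00348977 mm³ per gray-sum
row 0: Σ corner-gray over 10 cells = 4840  → 16.8905
row 1: Σ corner-gray over 10 cells = 5091  → 17.7664
row 2: Σ corner-gray over 10 cells = 5326  → 18.5865
row 3: Σ corner-gray over 10 cells = 5469  → 19.0855
row 4: Σ corner-gray over 10 cells = 5438  → 18.9774
row 5: Σ corner-gray over 10 cells = 4672  → 16.3042
row 6: Σ corner-gray over 10 cells = 4091  → 14.2766
row 7: Σ corner-gray over 10 cells = 4842  → 16.8975
row 8: Σ corner-gray over 10 cells = 5372  → 18.7470
row 9: Σ corner-gray over 10 cells = 4080  → 14.2383
row 10: Σ corner-gray over 10 cells = 4445  → 15.5120
row 11: Σ corner-gray over 10 cells = 6612  → 23.0743
row 12: Σ corner-gray over 10 cells = 6003  → 20.9491
row 13: Σ corner-gray over 10 cells = 4646  → 16.2135
row 14: Σ corner-gray over 10 cells = 4573  → 15.9587
Σ rows: total corner-gray = 75500  → 263.4774 mm³


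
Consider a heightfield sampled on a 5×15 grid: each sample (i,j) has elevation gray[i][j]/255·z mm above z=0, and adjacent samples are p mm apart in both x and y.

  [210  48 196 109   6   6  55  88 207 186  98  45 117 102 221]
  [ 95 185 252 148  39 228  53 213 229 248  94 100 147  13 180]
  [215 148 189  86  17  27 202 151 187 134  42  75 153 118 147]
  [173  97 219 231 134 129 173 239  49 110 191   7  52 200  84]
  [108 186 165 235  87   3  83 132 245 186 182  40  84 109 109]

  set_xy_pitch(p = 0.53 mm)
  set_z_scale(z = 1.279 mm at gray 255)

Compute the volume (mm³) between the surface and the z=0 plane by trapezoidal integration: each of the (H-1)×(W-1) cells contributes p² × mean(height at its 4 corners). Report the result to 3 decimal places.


10.451

height_mm = gray/255 × 1.279; cell vol = 0.53² × mean(4 corners)
unit = 0.53² × 1.279 / (4×255) = 0.000352227 mm³ per gray-sum
row 0: Σ corner-gray over 14 cells = 7130  → 2.5114
row 1: Σ corner-gray over 14 cells = 7593  → 2.6745
row 2: Σ corner-gray over 14 cells = 7339  → 2.5850
row 3: Σ corner-gray over 14 cells = 7610  → 2.6804
Σ rows: total corner-gray = 29672  → 10.4513 mm³


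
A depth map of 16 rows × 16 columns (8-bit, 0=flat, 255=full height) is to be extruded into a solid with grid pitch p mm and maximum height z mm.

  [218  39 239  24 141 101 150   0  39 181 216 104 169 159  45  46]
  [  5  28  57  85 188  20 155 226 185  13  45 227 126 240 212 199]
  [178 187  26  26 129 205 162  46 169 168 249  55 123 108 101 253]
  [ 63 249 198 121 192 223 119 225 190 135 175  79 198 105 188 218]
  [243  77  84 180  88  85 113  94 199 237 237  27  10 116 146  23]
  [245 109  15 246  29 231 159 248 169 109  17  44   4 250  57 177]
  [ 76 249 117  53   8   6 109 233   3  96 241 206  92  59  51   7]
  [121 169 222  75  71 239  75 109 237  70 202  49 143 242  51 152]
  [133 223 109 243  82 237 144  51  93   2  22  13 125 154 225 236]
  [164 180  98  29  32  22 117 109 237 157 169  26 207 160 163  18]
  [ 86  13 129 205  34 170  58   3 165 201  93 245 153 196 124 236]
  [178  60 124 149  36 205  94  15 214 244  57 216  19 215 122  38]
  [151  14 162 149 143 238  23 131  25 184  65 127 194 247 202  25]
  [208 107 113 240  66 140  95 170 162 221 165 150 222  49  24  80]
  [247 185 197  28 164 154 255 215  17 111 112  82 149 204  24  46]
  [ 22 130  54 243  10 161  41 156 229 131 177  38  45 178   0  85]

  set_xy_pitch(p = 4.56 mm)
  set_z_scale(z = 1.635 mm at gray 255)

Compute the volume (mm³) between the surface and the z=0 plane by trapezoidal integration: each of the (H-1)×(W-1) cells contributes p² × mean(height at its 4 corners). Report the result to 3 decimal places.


3882.885

height_mm = gray/255 × 1.635; cell vol = 4.56² × mean(4 corners)
unit = 4.56² × 1.635 / (4×255) = 0.0333309 mm³ per gray-sum
row 0: Σ corner-gray over 15 cells = 7296  → 243.1824
row 1: Σ corner-gray over 15 cells = 7757  → 258.5479
row 2: Σ corner-gray over 15 cells = 9014  → 300.4449
row 3: Σ corner-gray over 15 cells = 8727  → 290.8789
row 4: Σ corner-gray over 15 cells = 7448  → 248.2487
row 5: Σ corner-gray over 15 cells = 6925  → 230.8166
row 6: Σ corner-gray over 15 cells = 7310  → 243.6490
row 7: Σ corner-gray over 15 cells = 7996  → 266.5140
row 8: Σ corner-gray over 15 cells = 7409  → 246.9488
row 9: Σ corner-gray over 15 cells = 7494  → 249.7819
row 10: Σ corner-gray over 15 cells = 7656  → 255.1815
row 11: Σ corner-gray over 15 cells = 7740  → 257.9813
row 12: Σ corner-gray over 15 cells = 8120  → 270.6471
row 13: Σ corner-gray over 15 cells = 8223  → 274.0801
row 14: Σ corner-gray over 15 cells = 7380  → 245.9822
Σ rows: total corner-gray = 116495  → 3882.8853 mm³


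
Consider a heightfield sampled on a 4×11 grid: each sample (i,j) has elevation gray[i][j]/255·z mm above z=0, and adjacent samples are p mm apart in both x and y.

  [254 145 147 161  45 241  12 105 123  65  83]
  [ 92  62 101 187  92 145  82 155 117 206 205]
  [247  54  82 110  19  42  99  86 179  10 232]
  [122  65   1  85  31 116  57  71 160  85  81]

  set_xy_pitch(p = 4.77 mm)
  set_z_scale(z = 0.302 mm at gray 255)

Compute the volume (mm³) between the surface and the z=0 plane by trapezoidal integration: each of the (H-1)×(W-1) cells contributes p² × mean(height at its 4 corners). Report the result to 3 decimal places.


86.458

height_mm = gray/255 × 0.302; cell vol = 4.77² × mean(4 corners)
unit = 4.77² × 0.302 / (4×255) = 0.00673664 mm³ per gray-sum
row 0: Σ corner-gray over 10 cells = 5016  → 33.7910
row 1: Σ corner-gray over 10 cells = 4432  → 29.8568
row 2: Σ corner-gray over 10 cells = 3386  → 22.8103
Σ rows: total corner-gray = 12834  → 86.4581 mm³


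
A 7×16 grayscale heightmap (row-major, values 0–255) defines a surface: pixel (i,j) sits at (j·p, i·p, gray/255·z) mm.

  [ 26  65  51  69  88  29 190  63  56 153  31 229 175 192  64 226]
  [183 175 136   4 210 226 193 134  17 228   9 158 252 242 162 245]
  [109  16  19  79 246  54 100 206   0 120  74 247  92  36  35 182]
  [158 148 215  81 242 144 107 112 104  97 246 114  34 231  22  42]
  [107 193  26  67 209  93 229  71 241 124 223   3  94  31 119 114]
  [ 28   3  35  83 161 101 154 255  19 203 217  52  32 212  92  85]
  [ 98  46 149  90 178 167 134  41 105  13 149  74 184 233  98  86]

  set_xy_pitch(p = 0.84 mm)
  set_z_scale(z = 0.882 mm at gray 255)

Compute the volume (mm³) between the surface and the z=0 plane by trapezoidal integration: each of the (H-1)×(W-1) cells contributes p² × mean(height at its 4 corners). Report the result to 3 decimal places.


height_mm = gray/255 × 0.882; cell vol = 0.84² × mean(4 corners)
unit = 0.84² × 0.882 / (4×255) = 0.000610136 mm³ per gray-sum
row 0: Σ corner-gray over 15 cells = 7882  → 4.8091
row 1: Σ corner-gray over 15 cells = 7659  → 4.6730
row 2: Σ corner-gray over 15 cells = 6933  → 4.2301
row 3: Σ corner-gray over 15 cells = 7661  → 4.6743
row 4: Σ corner-gray over 15 cells = 7018  → 4.2819
row 5: Σ corner-gray over 15 cells = 6857  → 4.1837
Σ rows: total corner-gray = 44010  → 26.8521 mm³

26.852


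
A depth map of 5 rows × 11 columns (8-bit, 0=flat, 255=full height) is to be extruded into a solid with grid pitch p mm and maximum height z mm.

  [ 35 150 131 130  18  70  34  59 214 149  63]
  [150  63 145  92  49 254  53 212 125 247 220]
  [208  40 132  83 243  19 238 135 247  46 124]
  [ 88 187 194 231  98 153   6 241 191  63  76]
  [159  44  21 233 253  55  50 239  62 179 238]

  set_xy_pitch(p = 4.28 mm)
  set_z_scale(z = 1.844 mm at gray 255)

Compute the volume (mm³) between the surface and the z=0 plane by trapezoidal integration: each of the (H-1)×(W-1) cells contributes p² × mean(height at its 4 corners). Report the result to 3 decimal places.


713.899

height_mm = gray/255 × 1.844; cell vol = 4.28² × mean(4 corners)
unit = 4.28² × 1.844 / (4×255) = 0.0331168 mm³ per gray-sum
row 0: Σ corner-gray over 10 cells = 4858  → 160.8814
row 1: Σ corner-gray over 10 cells = 5548  → 183.7320
row 2: Σ corner-gray over 10 cells = 5590  → 185.1229
row 3: Σ corner-gray over 10 cells = 5561  → 184.1625
Σ rows: total corner-gray = 21557  → 713.8987 mm³


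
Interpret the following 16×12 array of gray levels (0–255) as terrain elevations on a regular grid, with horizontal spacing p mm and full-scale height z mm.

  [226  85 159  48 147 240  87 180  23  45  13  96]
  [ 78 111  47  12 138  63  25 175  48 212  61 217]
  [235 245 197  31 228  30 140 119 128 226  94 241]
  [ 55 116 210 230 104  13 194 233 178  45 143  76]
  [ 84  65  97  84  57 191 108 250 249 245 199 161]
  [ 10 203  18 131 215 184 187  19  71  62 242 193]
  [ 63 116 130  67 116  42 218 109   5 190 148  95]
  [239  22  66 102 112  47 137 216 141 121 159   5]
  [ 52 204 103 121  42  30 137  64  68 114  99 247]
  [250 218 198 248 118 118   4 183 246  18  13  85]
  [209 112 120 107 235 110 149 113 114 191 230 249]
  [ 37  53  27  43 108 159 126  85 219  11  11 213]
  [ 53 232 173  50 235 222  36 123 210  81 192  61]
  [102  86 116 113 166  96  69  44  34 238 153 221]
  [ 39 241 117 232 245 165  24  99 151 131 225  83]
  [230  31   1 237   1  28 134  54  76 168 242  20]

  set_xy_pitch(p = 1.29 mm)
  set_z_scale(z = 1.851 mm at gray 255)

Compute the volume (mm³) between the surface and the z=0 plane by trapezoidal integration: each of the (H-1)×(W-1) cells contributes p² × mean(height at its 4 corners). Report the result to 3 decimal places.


height_mm = gray/255 × 1.851; cell vol = 1.29² × mean(4 corners)
unit = 1.29² × 1.851 / (4×255) = 0.00301985 mm³ per gray-sum
row 0: Σ corner-gray over 11 cells = 4455  → 13.4534
row 1: Σ corner-gray over 11 cells = 5431  → 16.4008
row 2: Σ corner-gray over 11 cells = 6415  → 19.3724
row 3: Σ corner-gray over 11 cells = 6398  → 19.3210
row 4: Σ corner-gray over 11 cells = 6202  → 18.7291
row 5: Σ corner-gray over 11 cells = 5307  → 16.0264
row 6: Σ corner-gray over 11 cells = 4930  → 14.8879
row 7: Σ corner-gray over 11 cells = 4753  → 14.3534
row 8: Σ corner-gray over 11 cells = 5326  → 16.0837
row 9: Σ corner-gray over 11 cells = 6483  → 19.5777
row 10: Σ corner-gray over 11 cells = 5354  → 16.1683
row 11: Σ corner-gray over 11 cells = 5156  → 15.5704
row 12: Σ corner-gray over 11 cells = 5775  → 17.4396
row 13: Σ corner-gray over 11 cells = 5935  → 17.9228
row 14: Σ corner-gray over 11 cells = 5576  → 16.8387
Σ rows: total corner-gray = 83496  → 252.1456 mm³

252.146


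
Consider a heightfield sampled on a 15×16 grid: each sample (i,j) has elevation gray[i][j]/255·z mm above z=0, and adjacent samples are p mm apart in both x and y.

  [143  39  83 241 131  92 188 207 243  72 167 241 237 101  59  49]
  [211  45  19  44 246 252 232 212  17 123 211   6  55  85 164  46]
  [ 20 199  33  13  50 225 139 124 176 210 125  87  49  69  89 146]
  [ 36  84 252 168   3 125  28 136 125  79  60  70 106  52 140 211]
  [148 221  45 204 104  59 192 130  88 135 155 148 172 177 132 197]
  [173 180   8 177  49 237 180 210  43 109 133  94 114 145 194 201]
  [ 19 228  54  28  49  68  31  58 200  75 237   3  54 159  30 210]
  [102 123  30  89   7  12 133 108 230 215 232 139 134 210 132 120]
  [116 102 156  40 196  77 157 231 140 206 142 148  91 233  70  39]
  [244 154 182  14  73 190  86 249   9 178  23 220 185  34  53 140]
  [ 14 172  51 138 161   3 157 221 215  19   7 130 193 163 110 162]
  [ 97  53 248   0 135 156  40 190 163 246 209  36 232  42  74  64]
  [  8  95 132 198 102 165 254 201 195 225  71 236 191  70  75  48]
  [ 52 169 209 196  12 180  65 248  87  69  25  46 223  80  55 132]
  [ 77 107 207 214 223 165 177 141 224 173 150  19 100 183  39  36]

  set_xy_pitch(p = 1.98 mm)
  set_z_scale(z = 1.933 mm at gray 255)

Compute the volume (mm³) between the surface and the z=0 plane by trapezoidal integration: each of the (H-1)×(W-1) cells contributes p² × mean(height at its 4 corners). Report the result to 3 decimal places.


height_mm = gray/255 × 1.933; cell vol = 1.98² × mean(4 corners)
unit = 1.98² × 1.933 / (4×255) = 0.00742954 mm³ per gray-sum
row 0: Σ corner-gray over 15 cells = 8073  → 59.9787
row 1: Σ corner-gray over 15 cells = 7021  → 52.1628
row 2: Σ corner-gray over 15 cells = 6445  → 47.8834
row 3: Σ corner-gray over 15 cells = 7372  → 54.7706
row 4: Σ corner-gray over 15 cells = 8389  → 62.3264
row 5: Σ corner-gray over 15 cells = 6897  → 51.2416
row 6: Σ corner-gray over 15 cells = 6587  → 48.9384
row 7: Σ corner-gray over 15 cells = 7943  → 59.0129
row 8: Σ corner-gray over 15 cells = 7817  → 58.0767
row 9: Σ corner-gray over 15 cells = 7340  → 54.5328
row 10: Σ corner-gray over 15 cells = 7465  → 55.4615
row 11: Σ corner-gray over 15 cells = 8285  → 61.5538
row 12: Σ corner-gray over 15 cells = 7988  → 59.3472
row 13: Σ corner-gray over 15 cells = 7869  → 58.4631
Σ rows: total corner-gray = 105491  → 783.7499 mm³

783.750


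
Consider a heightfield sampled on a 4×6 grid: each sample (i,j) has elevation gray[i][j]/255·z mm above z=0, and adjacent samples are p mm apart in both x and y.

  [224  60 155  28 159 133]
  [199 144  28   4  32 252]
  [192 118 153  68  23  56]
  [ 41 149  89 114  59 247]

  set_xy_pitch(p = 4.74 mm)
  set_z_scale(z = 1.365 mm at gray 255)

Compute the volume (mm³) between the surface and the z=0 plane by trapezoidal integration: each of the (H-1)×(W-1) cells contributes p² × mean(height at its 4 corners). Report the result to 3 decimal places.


height_mm = gray/255 × 1.365; cell vol = 4.74² × mean(4 corners)
unit = 4.74² × 1.365 / (4×255) = 0.0300669 mm³ per gray-sum
row 0: Σ corner-gray over 5 cells = 2028  → 60.9757
row 1: Σ corner-gray over 5 cells = 1839  → 55.2931
row 2: Σ corner-gray over 5 cells = 2082  → 62.5994
Σ rows: total corner-gray = 5949  → 178.8682 mm³

178.868


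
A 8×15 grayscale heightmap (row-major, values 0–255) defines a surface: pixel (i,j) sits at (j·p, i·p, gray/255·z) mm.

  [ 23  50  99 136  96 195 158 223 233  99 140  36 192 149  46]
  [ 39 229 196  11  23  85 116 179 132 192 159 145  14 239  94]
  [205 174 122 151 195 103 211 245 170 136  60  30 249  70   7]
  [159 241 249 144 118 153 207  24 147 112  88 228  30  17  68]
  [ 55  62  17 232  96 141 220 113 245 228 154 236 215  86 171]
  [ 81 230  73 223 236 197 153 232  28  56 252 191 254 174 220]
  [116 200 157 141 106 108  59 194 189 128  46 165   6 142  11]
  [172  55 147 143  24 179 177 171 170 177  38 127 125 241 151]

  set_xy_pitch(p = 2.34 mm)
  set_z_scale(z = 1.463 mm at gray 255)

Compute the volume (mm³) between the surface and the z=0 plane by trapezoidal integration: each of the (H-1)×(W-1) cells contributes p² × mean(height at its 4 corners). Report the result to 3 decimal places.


436.039

height_mm = gray/255 × 1.463; cell vol = 2.34² × mean(4 corners)
unit = 2.34² × 1.463 / (4×255) = 0.00785373 mm³ per gray-sum
row 0: Σ corner-gray over 14 cells = 7254  → 56.9709
row 1: Σ corner-gray over 14 cells = 7617  → 59.8218
row 2: Σ corner-gray over 14 cells = 7787  → 61.1570
row 3: Σ corner-gray over 14 cells = 8059  → 63.2932
row 4: Σ corner-gray over 14 cells = 9215  → 72.3721
row 5: Σ corner-gray over 14 cells = 8308  → 65.2488
row 6: Σ corner-gray over 14 cells = 7280  → 57.1751
Σ rows: total corner-gray = 55520  → 436.0390 mm³


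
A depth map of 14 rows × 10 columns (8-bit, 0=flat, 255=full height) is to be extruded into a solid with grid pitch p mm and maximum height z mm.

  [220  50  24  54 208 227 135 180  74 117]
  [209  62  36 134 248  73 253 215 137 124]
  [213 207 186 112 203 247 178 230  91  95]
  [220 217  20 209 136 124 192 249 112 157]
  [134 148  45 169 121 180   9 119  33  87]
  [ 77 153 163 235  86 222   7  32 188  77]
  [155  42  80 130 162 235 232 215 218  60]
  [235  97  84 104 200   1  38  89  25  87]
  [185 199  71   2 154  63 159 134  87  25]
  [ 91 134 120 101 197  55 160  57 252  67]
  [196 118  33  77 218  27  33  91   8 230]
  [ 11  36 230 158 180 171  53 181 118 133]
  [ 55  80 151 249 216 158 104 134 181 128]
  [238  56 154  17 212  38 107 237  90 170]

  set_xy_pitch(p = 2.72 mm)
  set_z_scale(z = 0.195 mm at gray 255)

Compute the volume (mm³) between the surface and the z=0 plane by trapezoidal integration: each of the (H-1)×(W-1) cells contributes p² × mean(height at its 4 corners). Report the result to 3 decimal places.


86.710

height_mm = gray/255 × 0.195; cell vol = 2.72² × mean(4 corners)
unit = 2.72² × 0.195 / (4×255) = 0.0014144 mm³ per gray-sum
row 0: Σ corner-gray over 9 cells = 4890  → 6.9164
row 1: Σ corner-gray over 9 cells = 5865  → 8.2955
row 2: Σ corner-gray over 9 cells = 6111  → 8.6434
row 3: Σ corner-gray over 9 cells = 4764  → 6.7382
row 4: Σ corner-gray over 9 cells = 4195  → 5.9334
row 5: Σ corner-gray over 9 cells = 5169  → 7.3110
row 6: Σ corner-gray over 9 cells = 4441  → 6.2814
row 7: Σ corner-gray over 9 cells = 3546  → 5.0155
row 8: Σ corner-gray over 9 cells = 4258  → 6.0225
row 9: Σ corner-gray over 9 cells = 3946  → 5.5812
row 10: Σ corner-gray over 9 cells = 4034  → 5.7057
row 11: Σ corner-gray over 9 cells = 5127  → 7.2516
row 12: Σ corner-gray over 9 cells = 4959  → 7.0140
Σ rows: total corner-gray = 61305  → 86.7098 mm³


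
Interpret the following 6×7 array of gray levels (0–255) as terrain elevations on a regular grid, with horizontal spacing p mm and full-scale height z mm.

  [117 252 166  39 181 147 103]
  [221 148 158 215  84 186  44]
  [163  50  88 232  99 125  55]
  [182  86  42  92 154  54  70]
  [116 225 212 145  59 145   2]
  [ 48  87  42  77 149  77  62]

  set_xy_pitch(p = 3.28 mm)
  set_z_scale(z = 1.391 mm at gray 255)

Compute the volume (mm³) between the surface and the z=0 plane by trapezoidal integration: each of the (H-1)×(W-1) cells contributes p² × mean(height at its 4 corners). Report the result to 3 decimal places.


height_mm = gray/255 × 1.391; cell vol = 3.28² × mean(4 corners)
unit = 3.28² × 1.391 / (4×255) = 0.0146715 mm³ per gray-sum
row 0: Σ corner-gray over 6 cells = 3637  → 53.3603
row 1: Σ corner-gray over 6 cells = 3253  → 47.7264
row 2: Σ corner-gray over 6 cells = 2514  → 36.8842
row 3: Σ corner-gray over 6 cells = 2798  → 41.0509
row 4: Σ corner-gray over 6 cells = 2664  → 39.0849
Σ rows: total corner-gray = 14866  → 218.1066 mm³

218.107


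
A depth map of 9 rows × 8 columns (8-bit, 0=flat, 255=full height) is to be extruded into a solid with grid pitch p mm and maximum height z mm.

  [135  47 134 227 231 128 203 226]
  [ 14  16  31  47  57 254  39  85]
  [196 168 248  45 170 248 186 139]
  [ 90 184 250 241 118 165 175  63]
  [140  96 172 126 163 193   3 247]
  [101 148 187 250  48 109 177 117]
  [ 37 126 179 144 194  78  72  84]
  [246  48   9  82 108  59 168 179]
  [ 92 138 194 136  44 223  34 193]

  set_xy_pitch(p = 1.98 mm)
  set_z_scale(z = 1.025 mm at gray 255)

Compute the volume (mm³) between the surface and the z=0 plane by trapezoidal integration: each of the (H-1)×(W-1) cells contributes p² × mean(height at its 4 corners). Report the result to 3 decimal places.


117.889

height_mm = gray/255 × 1.025; cell vol = 1.98² × mean(4 corners)
unit = 1.98² × 1.025 / (4×255) = 0.00393962 mm³ per gray-sum
row 0: Σ corner-gray over 7 cells = 3288  → 12.9535
row 1: Σ corner-gray over 7 cells = 3452  → 13.5996
row 2: Σ corner-gray over 7 cells = 4884  → 19.2411
row 3: Σ corner-gray over 7 cells = 4312  → 16.9876
row 4: Σ corner-gray over 7 cells = 3949  → 15.5576
row 5: Σ corner-gray over 7 cells = 3763  → 14.8248
row 6: Σ corner-gray over 7 cells = 3080  → 12.1340
row 7: Σ corner-gray over 7 cells = 3196  → 12.5910
Σ rows: total corner-gray = 29924  → 117.8891 mm³


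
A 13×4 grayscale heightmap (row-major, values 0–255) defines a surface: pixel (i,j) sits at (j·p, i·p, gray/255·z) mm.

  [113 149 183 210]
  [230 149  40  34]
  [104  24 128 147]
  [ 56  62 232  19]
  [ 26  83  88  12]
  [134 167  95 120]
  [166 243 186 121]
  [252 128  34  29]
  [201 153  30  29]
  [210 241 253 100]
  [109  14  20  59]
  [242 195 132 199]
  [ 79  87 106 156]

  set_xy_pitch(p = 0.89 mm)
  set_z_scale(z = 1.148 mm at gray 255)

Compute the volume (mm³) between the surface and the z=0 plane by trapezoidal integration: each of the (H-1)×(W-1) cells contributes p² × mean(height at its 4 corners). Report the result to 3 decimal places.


15.685

height_mm = gray/255 × 1.148; cell vol = 0.89² × mean(4 corners)
unit = 0.89² × 1.148 / (4×255) = 0.000891501 mm³ per gray-sum
row 0: Σ corner-gray over 3 cells = 1629  → 1.4523
row 1: Σ corner-gray over 3 cells = 1197  → 1.0671
row 2: Σ corner-gray over 3 cells = 1218  → 1.0858
row 3: Σ corner-gray over 3 cells = 1043  → 0.9298
row 4: Σ corner-gray over 3 cells = 1158  → 1.0324
row 5: Σ corner-gray over 3 cells = 1923  → 1.7144
row 6: Σ corner-gray over 3 cells = 1750  → 1.5601
row 7: Σ corner-gray over 3 cells = 1201  → 1.0707
row 8: Σ corner-gray over 3 cells = 1894  → 1.6885
row 9: Σ corner-gray over 3 cells = 1534  → 1.3676
row 10: Σ corner-gray over 3 cells = 1331  → 1.1866
row 11: Σ corner-gray over 3 cells = 1716  → 1.5298
Σ rows: total corner-gray = 17594  → 15.6851 mm³


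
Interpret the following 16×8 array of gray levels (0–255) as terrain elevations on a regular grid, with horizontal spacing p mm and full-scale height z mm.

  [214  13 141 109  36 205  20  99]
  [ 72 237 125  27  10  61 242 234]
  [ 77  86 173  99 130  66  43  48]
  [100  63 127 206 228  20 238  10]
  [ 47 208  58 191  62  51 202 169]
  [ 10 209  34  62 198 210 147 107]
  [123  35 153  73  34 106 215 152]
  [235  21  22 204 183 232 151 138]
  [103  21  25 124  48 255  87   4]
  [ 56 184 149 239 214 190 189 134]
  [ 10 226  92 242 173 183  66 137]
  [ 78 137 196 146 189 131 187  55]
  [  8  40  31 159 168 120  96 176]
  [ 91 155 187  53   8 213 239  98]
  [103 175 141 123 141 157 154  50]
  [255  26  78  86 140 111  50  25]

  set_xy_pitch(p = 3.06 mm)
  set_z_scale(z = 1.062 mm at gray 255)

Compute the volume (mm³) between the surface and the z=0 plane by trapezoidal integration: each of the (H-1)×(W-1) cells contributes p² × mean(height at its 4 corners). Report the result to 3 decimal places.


height_mm = gray/255 × 1.062; cell vol = 3.06² × mean(4 corners)
unit = 3.06² × 1.062 / (4×255) = 0.00974916 mm³ per gray-sum
row 0: Σ corner-gray over 7 cells = 3071  → 29.9397
row 1: Σ corner-gray over 7 cells = 3029  → 29.5302
row 2: Σ corner-gray over 7 cells = 3193  → 31.1291
row 3: Σ corner-gray over 7 cells = 3634  → 35.4284
row 4: Σ corner-gray over 7 cells = 3597  → 35.0677
row 5: Σ corner-gray over 7 cells = 3344  → 32.6012
row 6: Σ corner-gray over 7 cells = 3506  → 34.1806
row 7: Σ corner-gray over 7 cells = 3226  → 31.4508
row 8: Σ corner-gray over 7 cells = 3747  → 36.5301
row 9: Σ corner-gray over 7 cells = 4631  → 45.1484
row 10: Σ corner-gray over 7 cells = 4216  → 41.1025
row 11: Σ corner-gray over 7 cells = 3517  → 34.2878
row 12: Σ corner-gray over 7 cells = 3311  → 32.2795
row 13: Σ corner-gray over 7 cells = 3834  → 37.3783
row 14: Σ corner-gray over 7 cells = 3197  → 31.1681
Σ rows: total corner-gray = 53053  → 517.2222 mm³

517.222


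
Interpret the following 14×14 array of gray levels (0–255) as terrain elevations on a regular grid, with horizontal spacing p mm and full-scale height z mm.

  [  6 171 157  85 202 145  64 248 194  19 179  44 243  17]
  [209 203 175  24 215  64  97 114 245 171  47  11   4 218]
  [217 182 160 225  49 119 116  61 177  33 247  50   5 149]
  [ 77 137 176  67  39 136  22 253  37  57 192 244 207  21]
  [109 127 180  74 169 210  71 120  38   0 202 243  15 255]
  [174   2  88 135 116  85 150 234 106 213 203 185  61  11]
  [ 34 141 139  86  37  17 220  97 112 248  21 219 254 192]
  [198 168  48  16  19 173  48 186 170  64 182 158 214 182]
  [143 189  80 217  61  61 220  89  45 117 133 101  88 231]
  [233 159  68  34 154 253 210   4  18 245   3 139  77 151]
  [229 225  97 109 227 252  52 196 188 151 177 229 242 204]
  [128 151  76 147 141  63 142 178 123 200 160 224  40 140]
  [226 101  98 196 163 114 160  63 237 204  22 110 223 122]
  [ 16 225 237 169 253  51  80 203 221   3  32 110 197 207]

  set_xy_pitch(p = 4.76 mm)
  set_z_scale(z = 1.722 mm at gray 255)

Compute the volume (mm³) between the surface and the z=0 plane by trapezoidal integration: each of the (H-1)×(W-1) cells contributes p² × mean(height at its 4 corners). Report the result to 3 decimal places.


height_mm = gray/255 × 1.722; cell vol = 4.76² × mean(4 corners)
unit = 4.76² × 1.722 / (4×255) = 0.0382514 mm³ per gray-sum
row 0: Σ corner-gray over 13 cells = 6692  → 255.9781
row 1: Σ corner-gray over 13 cells = 6381  → 244.0819
row 2: Σ corner-gray over 13 cells = 6446  → 246.5683
row 3: Σ corner-gray over 13 cells = 6494  → 248.4043
row 4: Σ corner-gray over 13 cells = 6603  → 252.5737
row 5: Σ corner-gray over 13 cells = 6749  → 258.1584
row 6: Σ corner-gray over 13 cells = 6680  → 255.5191
row 7: Σ corner-gray over 13 cells = 6448  → 246.6448
row 8: Σ corner-gray over 13 cells = 6288  → 240.5246
row 9: Σ corner-gray over 13 cells = 7835  → 299.6994
row 10: Σ corner-gray over 13 cells = 8281  → 316.7595
row 11: Σ corner-gray over 13 cells = 7288  → 278.7759
row 12: Σ corner-gray over 13 cells = 7515  → 287.4590
Σ rows: total corner-gray = 89700  → 3431.1470 mm³

3431.147


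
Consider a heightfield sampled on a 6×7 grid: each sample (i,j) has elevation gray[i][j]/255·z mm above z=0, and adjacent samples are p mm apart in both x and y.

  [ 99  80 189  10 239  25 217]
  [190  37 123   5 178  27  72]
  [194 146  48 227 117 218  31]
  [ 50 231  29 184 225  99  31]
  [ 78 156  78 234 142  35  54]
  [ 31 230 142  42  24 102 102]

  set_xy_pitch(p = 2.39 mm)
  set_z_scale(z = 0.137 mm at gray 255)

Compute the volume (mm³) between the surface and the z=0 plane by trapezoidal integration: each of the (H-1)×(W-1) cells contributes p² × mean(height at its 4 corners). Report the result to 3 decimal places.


10.872

height_mm = gray/255 × 0.137; cell vol = 2.39² × mean(4 corners)
unit = 2.39² × 0.137 / (4×255) = 0.000767213 mm³ per gray-sum
row 0: Σ corner-gray over 6 cells = 2404  → 1.8444
row 1: Σ corner-gray over 6 cells = 2739  → 2.1014
row 2: Σ corner-gray over 6 cells = 3354  → 2.5732
row 3: Σ corner-gray over 6 cells = 3039  → 2.3316
row 4: Σ corner-gray over 6 cells = 2635  → 2.0216
Σ rows: total corner-gray = 14171  → 10.8722 mm³


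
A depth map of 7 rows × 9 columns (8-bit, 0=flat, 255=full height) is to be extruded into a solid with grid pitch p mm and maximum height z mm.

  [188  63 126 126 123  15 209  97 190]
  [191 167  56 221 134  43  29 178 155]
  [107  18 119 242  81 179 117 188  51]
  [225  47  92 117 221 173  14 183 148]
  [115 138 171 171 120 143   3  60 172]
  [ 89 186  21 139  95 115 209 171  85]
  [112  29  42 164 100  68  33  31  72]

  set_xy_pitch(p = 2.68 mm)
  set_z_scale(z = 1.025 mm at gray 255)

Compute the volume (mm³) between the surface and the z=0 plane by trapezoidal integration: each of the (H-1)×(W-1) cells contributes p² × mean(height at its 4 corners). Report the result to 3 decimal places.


166.972

height_mm = gray/255 × 1.025; cell vol = 2.68² × mean(4 corners)
unit = 2.68² × 1.025 / (4×255) = 0.00721761 mm³ per gray-sum
row 0: Σ corner-gray over 8 cells = 3898  → 28.1342
row 1: Σ corner-gray over 8 cells = 4048  → 29.2169
row 2: Σ corner-gray over 8 cells = 4113  → 29.6860
row 3: Σ corner-gray over 8 cells = 3966  → 28.6250
row 4: Σ corner-gray over 8 cells = 3945  → 28.4735
row 5: Σ corner-gray over 8 cells = 3164  → 22.8365
Σ rows: total corner-gray = 23134  → 166.9721 mm³
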